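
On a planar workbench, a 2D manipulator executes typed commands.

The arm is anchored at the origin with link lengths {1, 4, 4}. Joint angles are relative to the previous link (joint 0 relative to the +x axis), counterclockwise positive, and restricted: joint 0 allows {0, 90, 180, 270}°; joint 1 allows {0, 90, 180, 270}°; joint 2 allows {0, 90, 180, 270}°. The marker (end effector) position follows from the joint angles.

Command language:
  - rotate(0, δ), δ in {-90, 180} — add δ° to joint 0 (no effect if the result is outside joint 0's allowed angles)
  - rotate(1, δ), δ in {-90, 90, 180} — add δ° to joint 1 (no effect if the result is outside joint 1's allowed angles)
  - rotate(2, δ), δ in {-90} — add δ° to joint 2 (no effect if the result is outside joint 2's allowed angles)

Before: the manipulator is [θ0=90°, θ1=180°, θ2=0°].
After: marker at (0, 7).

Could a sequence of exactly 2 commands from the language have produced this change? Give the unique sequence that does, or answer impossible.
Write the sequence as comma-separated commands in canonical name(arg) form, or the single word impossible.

initial: [θ0=90°, θ1=180°, θ2=0°]
[1] after rotate(0, -90): [θ0=0°, θ1=180°, θ2=0°]
[2] after rotate(0, -90): [θ0=270°, θ1=180°, θ2=0°]
no rival 2-sequence matches.

rotate(0, -90), rotate(0, -90)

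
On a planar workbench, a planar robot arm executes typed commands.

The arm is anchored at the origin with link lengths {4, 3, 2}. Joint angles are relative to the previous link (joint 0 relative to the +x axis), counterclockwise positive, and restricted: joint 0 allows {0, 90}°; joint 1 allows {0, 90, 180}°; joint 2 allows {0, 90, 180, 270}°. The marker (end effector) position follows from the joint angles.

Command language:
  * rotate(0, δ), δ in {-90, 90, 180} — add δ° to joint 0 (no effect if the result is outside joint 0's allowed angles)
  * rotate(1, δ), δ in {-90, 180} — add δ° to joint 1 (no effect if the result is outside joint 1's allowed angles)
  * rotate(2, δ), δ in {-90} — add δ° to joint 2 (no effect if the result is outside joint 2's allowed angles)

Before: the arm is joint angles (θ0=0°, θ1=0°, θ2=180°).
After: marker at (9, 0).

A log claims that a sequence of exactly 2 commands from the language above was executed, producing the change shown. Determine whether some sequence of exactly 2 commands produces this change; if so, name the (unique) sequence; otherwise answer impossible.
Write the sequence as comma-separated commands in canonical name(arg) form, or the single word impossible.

t0: joint angles (θ0=0°, θ1=0°, θ2=180°)
1. rotate(2, -90) → joint angles (θ0=0°, θ1=0°, θ2=90°)
2. rotate(2, -90) → joint angles (θ0=0°, θ1=0°, θ2=0°)
no other 2-command option fits: unique.

rotate(2, -90), rotate(2, -90)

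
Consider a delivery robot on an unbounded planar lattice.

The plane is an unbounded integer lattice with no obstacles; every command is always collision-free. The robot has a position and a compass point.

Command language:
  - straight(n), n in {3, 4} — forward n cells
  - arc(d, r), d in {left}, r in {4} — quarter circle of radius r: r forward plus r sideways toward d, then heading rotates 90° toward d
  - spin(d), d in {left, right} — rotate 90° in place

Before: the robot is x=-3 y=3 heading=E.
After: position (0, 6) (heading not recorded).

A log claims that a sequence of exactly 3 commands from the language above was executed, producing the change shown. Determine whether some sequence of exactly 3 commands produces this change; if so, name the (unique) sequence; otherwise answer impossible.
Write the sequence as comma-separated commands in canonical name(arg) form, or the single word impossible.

straight(3), spin(left), straight(3)

from: x=-3 y=3 heading=E
step 1 (straight(3)): x=0 y=3 heading=E
step 2 (spin(left)): x=0 y=3 heading=N
step 3 (straight(3)): x=0 y=6 heading=N
all 125 alternatives checked — unique.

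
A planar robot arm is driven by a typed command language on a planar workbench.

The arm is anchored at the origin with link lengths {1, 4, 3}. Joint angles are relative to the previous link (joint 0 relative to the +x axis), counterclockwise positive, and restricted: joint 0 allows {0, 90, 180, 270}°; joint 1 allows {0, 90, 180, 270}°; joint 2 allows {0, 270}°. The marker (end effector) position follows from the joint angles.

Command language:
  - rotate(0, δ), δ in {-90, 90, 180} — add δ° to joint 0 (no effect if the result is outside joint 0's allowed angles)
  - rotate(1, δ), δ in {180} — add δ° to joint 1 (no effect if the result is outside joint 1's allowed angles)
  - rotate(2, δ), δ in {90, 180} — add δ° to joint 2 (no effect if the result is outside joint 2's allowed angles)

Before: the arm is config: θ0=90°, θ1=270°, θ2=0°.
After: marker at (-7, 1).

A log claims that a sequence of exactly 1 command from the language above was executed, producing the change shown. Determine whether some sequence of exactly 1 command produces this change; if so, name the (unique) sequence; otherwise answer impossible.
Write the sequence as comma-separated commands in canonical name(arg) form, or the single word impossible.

t0: config: θ0=90°, θ1=270°, θ2=0°
t=1 rotate(1, 180) ⇒ config: θ0=90°, θ1=90°, θ2=0°
uniquely the one of 6 1-step routes that fits.

rotate(1, 180)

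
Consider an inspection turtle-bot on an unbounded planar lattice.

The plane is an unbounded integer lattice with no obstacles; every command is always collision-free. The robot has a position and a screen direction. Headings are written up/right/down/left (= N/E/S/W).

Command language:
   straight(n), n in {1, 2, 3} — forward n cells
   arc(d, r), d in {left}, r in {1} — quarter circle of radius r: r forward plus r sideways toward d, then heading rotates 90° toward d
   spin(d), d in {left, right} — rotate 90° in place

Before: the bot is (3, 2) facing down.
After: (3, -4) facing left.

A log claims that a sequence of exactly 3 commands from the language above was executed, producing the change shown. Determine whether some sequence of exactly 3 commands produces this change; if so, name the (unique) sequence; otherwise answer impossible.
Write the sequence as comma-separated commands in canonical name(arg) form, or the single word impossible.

straight(3), straight(3), spin(right)

key: running spin(right) before straight(3) would end elsewhere — order is forced
t0: (3, 2) facing down
t=1 straight(3) ⇒ (3, -1) facing down
t=2 straight(3) ⇒ (3, -4) facing down
t=3 spin(right) ⇒ (3, -4) facing left
no rival 3-sequence matches.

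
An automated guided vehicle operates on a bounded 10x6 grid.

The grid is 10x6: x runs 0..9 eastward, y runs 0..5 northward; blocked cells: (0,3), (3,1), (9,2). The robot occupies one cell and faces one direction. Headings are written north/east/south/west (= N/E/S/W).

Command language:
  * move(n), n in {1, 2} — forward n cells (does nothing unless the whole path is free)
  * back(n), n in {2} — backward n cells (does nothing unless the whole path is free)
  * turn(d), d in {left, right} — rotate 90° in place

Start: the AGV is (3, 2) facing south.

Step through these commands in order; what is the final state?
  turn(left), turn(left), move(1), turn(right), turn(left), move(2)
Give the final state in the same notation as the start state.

(3, 5) facing north

t0: (3, 2) facing south
step 1 (turn(left)): (3, 2) facing east
step 2 (turn(left)): (3, 2) facing north
step 3 (move(1)): (3, 3) facing north
step 4 (turn(right)): (3, 3) facing east
step 5 (turn(left)): (3, 3) facing north
step 6 (move(2)): (3, 5) facing north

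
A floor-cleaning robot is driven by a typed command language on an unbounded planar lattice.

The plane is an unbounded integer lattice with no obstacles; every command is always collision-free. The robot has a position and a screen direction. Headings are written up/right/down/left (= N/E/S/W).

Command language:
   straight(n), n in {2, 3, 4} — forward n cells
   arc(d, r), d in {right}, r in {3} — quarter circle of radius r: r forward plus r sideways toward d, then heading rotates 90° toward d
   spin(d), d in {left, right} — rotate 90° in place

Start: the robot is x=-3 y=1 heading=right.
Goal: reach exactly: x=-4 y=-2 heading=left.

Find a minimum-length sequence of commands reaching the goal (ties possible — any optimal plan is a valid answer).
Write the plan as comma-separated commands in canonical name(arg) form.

straight(2), spin(right), arc(right, 3)

from: x=-3 y=1 heading=right
1. straight(2) → x=-1 y=1 heading=right
2. spin(right) → x=-1 y=1 heading=down
3. arc(right, 3) → x=-4 y=-2 heading=left
nothing shorter than 3 reaches the goal.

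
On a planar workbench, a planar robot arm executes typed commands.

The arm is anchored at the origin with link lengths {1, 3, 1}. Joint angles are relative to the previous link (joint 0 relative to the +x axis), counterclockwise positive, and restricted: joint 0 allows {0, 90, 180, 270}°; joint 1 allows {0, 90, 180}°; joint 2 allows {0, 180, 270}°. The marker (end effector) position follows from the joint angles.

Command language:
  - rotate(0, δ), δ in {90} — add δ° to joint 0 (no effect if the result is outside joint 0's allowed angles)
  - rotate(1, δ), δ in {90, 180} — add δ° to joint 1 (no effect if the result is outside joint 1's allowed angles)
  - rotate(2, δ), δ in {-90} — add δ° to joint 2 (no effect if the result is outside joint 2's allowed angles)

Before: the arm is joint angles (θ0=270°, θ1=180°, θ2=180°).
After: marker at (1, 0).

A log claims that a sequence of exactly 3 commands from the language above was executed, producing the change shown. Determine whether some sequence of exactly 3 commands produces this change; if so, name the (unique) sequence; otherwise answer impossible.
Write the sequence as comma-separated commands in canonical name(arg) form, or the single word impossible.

start: joint angles (θ0=270°, θ1=180°, θ2=180°)
[1] after rotate(0, 90): joint angles (θ0=0°, θ1=180°, θ2=180°)
[2] after rotate(0, 90): joint angles (θ0=90°, θ1=180°, θ2=180°)
[3] after rotate(0, 90): joint angles (θ0=180°, θ1=180°, θ2=180°)
uniquely the one of 64 3-step routes that fits.

rotate(0, 90), rotate(0, 90), rotate(0, 90)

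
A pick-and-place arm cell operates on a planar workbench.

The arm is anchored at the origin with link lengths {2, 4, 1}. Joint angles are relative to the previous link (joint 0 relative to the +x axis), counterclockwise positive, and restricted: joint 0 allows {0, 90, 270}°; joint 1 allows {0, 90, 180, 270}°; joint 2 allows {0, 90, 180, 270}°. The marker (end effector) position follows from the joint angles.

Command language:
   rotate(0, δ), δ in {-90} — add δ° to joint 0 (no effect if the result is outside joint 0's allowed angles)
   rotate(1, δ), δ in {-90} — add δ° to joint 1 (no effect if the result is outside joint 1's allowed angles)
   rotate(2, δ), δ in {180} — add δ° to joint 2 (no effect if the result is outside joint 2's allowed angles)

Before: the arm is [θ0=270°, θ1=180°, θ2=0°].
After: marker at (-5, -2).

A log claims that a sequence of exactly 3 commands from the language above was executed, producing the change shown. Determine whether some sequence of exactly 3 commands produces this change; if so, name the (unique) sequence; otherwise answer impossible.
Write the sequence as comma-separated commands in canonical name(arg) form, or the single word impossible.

begin: [θ0=270°, θ1=180°, θ2=0°]
1. rotate(1, -90) → [θ0=270°, θ1=90°, θ2=0°]
2. rotate(1, -90) → [θ0=270°, θ1=0°, θ2=0°]
3. rotate(1, -90) → [θ0=270°, θ1=270°, θ2=0°]
uniquely the one of 27 3-step routes that fits.

rotate(1, -90), rotate(1, -90), rotate(1, -90)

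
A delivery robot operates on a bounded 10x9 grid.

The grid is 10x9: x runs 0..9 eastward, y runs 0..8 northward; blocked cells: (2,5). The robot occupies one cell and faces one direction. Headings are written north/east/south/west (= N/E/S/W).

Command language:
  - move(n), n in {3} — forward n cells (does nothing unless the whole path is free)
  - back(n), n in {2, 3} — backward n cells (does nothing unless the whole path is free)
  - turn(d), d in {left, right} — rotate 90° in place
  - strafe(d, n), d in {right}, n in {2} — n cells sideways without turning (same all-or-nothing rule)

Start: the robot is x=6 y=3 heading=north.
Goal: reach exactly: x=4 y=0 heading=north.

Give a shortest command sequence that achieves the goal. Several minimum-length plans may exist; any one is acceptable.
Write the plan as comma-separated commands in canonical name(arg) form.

from: x=6 y=3 heading=north
1. turn(right) → x=6 y=3 heading=east
2. back(2) → x=4 y=3 heading=east
3. turn(left) → x=4 y=3 heading=north
4. back(3) → x=4 y=0 heading=north
shorter routes all fall short; 4 is best.

turn(right), back(2), turn(left), back(3)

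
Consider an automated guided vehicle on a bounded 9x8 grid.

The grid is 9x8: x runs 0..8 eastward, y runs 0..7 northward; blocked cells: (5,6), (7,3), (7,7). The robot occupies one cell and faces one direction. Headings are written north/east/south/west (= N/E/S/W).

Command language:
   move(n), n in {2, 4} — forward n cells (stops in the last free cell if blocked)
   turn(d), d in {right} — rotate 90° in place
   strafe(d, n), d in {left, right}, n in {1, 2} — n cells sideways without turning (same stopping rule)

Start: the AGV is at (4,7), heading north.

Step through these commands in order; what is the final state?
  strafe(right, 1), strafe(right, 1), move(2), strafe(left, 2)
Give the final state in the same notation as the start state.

begin: at (4,7), heading north
[1] after strafe(right, 1): at (5,7), heading north
[2] after strafe(right, 1): at (6,7), heading north
[3] after move(2): at (6,7), heading north
[4] after strafe(left, 2): at (4,7), heading north

at (4,7), heading north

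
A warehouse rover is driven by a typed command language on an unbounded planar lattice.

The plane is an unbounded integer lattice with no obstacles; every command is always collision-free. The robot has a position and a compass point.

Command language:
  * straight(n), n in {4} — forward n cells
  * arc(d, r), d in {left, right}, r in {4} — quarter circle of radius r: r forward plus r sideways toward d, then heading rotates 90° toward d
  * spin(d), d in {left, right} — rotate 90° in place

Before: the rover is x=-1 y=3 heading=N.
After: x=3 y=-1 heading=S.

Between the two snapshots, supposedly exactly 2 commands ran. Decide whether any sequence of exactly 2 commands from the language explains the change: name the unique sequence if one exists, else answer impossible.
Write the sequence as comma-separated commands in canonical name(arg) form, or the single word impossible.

spin(right), arc(right, 4)

key: position moved to (3,-1) AND the heading swung to S — translation plus rotation needed
t0: x=-1 y=3 heading=N
1. spin(right) → x=-1 y=3 heading=E
2. arc(right, 4) → x=3 y=-1 heading=S
no rival 2-sequence matches.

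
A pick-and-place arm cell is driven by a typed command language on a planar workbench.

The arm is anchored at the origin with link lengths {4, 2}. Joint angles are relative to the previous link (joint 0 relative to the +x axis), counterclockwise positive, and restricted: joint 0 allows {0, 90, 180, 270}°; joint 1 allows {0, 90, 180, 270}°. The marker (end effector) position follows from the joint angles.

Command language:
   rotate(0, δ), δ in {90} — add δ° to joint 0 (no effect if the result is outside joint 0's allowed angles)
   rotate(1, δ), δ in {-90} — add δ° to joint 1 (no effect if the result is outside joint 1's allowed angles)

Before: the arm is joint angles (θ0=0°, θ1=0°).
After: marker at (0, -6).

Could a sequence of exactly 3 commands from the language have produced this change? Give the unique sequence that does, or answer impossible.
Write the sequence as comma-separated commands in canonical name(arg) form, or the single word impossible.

t0: joint angles (θ0=0°, θ1=0°)
step 1 (rotate(0, 90)): joint angles (θ0=90°, θ1=0°)
step 2 (rotate(0, 90)): joint angles (θ0=180°, θ1=0°)
step 3 (rotate(0, 90)): joint angles (θ0=270°, θ1=0°)
no rival 3-sequence matches.

rotate(0, 90), rotate(0, 90), rotate(0, 90)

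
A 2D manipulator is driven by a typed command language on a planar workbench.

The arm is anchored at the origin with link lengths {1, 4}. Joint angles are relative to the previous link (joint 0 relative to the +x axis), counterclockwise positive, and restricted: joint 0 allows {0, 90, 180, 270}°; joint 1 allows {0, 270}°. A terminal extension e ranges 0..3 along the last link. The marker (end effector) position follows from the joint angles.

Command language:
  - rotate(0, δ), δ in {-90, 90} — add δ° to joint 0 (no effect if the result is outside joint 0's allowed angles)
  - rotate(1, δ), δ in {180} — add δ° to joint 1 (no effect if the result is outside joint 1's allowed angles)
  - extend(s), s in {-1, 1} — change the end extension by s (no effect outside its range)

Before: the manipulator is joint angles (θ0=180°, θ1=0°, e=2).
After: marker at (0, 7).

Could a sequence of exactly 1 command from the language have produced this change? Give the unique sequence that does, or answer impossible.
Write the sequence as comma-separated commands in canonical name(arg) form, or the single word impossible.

rotate(0, -90)

begin: joint angles (θ0=180°, θ1=0°, e=2)
1. rotate(0, -90) → joint angles (θ0=90°, θ1=0°, e=2)
uniquely the one of 5 1-step routes that fits.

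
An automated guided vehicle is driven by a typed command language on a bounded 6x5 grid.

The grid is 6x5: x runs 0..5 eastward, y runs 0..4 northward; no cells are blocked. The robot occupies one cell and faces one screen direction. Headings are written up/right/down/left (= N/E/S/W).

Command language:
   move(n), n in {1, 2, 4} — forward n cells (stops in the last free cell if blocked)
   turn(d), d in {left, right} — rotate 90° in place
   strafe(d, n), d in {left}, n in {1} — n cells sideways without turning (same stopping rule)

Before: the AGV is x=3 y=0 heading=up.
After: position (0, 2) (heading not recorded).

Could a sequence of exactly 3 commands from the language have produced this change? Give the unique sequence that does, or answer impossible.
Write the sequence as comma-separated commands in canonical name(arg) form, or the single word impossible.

move(2), turn(left), move(4)

key: order matters: swapping move(2) and move(4) lands elsewhere
start: x=3 y=0 heading=up
1. move(2) → x=3 y=2 heading=up
2. turn(left) → x=3 y=2 heading=left
3. move(4) → x=0 y=2 heading=left
all 216 alternatives checked — unique.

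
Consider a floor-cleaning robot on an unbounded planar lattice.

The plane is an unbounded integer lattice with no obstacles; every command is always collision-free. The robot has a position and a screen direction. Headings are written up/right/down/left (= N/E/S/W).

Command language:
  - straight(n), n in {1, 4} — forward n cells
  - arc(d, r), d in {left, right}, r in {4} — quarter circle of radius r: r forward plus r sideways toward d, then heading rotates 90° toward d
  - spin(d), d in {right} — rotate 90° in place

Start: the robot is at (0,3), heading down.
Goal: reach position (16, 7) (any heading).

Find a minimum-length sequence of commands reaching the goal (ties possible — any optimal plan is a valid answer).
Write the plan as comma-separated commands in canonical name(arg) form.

initial: at (0,3), heading down
1. arc(left, 4) → at (4,-1), heading right
2. arc(left, 4) → at (8,3), heading up
3. arc(right, 4) → at (12,7), heading right
4. straight(4) → at (16,7), heading right
nothing shorter than 4 reaches the goal.

arc(left, 4), arc(left, 4), arc(right, 4), straight(4)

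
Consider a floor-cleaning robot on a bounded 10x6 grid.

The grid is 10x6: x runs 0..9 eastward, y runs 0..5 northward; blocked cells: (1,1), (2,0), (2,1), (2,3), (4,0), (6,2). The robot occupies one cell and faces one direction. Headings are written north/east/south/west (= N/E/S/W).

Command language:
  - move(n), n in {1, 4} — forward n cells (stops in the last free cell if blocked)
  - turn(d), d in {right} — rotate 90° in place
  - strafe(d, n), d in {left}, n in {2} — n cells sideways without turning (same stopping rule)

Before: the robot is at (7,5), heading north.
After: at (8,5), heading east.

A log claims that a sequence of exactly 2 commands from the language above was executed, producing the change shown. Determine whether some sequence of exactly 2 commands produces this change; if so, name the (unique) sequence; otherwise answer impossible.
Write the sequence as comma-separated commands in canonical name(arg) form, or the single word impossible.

turn(right), move(1)

key: cell and facing (now E) both changed — the 2 commands mix motion and turning
from: at (7,5), heading north
step 1 (turn(right)): at (7,5), heading east
step 2 (move(1)): at (8,5), heading east
all 16 alternatives checked — unique.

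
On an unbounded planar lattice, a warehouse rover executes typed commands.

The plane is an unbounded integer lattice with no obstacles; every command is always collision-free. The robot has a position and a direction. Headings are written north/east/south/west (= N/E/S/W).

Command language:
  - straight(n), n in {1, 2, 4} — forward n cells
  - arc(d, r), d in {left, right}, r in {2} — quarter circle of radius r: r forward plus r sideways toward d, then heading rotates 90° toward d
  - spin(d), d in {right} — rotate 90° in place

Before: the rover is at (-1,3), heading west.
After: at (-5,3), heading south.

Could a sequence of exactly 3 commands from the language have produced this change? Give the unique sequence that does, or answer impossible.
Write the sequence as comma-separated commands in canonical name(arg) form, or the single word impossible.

key: running arc(left, 2) before spin(right) would end elsewhere — order is forced
start: at (-1,3), heading west
1. spin(right) → at (-1,3), heading north
2. arc(left, 2) → at (-3,5), heading west
3. arc(left, 2) → at (-5,3), heading south
all 216 alternatives checked — unique.

spin(right), arc(left, 2), arc(left, 2)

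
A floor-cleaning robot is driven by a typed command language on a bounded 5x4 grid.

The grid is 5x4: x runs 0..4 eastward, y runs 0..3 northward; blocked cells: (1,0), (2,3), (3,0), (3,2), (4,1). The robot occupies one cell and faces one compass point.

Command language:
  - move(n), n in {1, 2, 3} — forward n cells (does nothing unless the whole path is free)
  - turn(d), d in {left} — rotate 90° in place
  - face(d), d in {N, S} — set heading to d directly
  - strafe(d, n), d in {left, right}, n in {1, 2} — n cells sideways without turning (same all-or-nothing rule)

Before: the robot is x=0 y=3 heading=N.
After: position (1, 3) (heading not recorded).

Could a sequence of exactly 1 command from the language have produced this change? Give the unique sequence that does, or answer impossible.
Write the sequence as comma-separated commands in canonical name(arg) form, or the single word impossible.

start: x=0 y=3 heading=N
[1] after strafe(right, 1): x=1 y=3 heading=N
no other 1-command option fits: unique.

strafe(right, 1)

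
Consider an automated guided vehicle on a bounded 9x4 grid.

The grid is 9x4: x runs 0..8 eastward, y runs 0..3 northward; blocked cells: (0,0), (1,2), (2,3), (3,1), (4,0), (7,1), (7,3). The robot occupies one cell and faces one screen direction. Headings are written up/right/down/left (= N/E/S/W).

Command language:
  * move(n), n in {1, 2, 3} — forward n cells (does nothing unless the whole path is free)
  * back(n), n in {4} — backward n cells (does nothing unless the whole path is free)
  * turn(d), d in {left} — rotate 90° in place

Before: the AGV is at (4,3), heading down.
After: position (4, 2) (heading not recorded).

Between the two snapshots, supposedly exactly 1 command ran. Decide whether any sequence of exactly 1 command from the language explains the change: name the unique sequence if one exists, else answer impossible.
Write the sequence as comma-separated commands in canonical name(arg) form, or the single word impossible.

move(1)

from: at (4,3), heading down
[1] after move(1): at (4,2), heading down
no other 1-command option fits: unique.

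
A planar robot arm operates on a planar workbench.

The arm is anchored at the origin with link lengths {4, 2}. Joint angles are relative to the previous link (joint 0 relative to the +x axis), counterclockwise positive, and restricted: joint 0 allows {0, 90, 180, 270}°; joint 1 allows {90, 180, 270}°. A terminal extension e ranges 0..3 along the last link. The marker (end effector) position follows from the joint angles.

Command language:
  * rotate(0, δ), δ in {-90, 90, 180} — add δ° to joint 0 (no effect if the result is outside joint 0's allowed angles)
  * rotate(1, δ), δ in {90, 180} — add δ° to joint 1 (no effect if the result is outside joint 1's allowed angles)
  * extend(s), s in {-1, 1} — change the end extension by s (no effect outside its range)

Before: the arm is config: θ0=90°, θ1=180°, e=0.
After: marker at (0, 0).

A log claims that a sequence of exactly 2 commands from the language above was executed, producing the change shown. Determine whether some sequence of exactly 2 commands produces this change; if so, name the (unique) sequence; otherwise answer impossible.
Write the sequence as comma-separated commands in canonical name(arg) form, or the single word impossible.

extend(1), extend(1)

begin: config: θ0=90°, θ1=180°, e=0
1. extend(1) → config: θ0=90°, θ1=180°, e=1
2. extend(1) → config: θ0=90°, θ1=180°, e=2
no rival 2-sequence matches.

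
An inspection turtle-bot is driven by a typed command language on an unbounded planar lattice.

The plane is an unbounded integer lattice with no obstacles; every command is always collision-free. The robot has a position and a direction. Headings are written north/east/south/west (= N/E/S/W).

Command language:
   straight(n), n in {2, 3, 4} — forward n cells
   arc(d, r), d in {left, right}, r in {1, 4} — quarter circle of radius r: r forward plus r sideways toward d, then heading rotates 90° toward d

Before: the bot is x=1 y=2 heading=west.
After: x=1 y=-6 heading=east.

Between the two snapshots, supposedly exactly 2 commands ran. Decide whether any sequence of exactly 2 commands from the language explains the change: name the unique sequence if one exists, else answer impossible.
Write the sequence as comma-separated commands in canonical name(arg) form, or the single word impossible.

key: position moved to (1,-6) AND the heading swung to E — translation plus rotation needed
t0: x=1 y=2 heading=west
t=1 arc(left, 4) ⇒ x=-3 y=-2 heading=south
t=2 arc(left, 4) ⇒ x=1 y=-6 heading=east
all 49 alternatives checked — unique.

arc(left, 4), arc(left, 4)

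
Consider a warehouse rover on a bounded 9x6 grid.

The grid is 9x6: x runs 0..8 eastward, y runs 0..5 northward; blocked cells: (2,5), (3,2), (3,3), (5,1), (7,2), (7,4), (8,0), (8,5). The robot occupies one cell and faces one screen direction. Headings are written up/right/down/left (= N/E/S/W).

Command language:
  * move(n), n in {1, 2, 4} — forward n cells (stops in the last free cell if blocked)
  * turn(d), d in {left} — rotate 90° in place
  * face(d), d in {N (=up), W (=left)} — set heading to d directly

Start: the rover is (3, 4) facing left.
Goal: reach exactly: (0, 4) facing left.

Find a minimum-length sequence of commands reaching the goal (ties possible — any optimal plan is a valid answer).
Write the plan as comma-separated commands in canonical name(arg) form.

move(4)

start: (3, 4) facing left
t=1 move(4) ⇒ (0, 4) facing left
shorter routes all fall short; 1 is best.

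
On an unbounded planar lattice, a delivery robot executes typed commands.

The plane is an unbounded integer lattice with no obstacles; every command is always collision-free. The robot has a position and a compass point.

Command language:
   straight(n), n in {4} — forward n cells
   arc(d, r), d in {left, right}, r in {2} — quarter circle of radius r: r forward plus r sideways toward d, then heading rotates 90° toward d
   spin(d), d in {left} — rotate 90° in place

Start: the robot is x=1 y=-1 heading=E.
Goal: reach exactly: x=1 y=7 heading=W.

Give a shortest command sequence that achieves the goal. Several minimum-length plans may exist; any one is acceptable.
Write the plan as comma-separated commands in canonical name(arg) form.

arc(left, 2), straight(4), arc(left, 2)

start: x=1 y=-1 heading=E
[1] after arc(left, 2): x=3 y=1 heading=N
[2] after straight(4): x=3 y=5 heading=N
[3] after arc(left, 2): x=1 y=7 heading=W
shorter routes all fall short; 3 is best.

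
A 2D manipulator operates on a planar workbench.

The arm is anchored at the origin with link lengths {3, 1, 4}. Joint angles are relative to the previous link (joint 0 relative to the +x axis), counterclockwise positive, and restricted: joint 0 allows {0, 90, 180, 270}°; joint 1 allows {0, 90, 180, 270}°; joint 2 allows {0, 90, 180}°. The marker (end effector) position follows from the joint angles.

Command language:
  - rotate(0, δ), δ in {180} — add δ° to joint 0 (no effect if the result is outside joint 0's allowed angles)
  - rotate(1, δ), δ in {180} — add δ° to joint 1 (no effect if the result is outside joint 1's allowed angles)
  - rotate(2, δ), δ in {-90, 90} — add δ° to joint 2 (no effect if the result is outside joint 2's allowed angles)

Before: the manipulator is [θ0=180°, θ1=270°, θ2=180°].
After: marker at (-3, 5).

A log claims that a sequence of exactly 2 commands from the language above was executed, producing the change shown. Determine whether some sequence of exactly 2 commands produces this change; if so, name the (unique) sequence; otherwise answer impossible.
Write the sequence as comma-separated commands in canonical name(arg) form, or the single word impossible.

t0: [θ0=180°, θ1=270°, θ2=180°]
1. rotate(2, -90) → [θ0=180°, θ1=270°, θ2=90°]
2. rotate(2, -90) → [θ0=180°, θ1=270°, θ2=0°]
no rival 2-sequence matches.

rotate(2, -90), rotate(2, -90)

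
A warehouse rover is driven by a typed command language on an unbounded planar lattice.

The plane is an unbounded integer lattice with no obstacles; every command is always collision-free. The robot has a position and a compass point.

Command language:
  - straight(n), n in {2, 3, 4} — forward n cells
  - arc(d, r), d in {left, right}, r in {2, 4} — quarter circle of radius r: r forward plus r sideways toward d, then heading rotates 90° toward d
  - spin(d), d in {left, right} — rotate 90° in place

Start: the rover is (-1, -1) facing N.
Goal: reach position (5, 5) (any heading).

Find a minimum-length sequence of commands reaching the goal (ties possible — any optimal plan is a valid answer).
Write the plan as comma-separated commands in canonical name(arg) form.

begin: (-1, -1) facing N
[1] after arc(right, 2): (1, 1) facing E
[2] after arc(left, 4): (5, 5) facing N
minimal: 2 command(s), checked below 2.

arc(right, 2), arc(left, 4)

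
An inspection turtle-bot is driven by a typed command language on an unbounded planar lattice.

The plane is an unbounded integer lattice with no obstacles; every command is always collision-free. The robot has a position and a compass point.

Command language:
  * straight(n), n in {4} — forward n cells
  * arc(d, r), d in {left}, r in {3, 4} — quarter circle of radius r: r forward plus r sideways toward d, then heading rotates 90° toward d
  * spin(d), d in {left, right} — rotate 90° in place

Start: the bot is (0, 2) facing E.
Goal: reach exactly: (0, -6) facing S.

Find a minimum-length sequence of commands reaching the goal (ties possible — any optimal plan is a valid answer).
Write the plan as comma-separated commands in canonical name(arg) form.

spin(right), straight(4), straight(4)

begin: (0, 2) facing E
step 1 (spin(right)): (0, 2) facing S
step 2 (straight(4)): (0, -2) facing S
step 3 (straight(4)): (0, -6) facing S
no 2-step plan works, so 3 is optimal.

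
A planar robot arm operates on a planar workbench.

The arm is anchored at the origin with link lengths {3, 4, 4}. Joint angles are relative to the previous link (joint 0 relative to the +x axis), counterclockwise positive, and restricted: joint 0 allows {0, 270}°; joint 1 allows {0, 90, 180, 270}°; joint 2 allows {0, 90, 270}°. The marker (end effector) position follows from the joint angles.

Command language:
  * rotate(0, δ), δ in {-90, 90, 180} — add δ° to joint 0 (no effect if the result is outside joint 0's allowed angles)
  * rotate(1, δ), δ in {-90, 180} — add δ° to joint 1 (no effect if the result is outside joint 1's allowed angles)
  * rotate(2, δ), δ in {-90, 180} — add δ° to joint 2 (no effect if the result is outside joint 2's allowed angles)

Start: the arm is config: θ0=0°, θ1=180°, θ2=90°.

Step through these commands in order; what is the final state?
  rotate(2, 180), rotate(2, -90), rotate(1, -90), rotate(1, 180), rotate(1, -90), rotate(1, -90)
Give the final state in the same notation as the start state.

config: θ0=0°, θ1=90°, θ2=270°

initial: config: θ0=0°, θ1=180°, θ2=90°
step 1 (rotate(2, 180)): config: θ0=0°, θ1=180°, θ2=270°
step 2 (rotate(2, -90)): config: θ0=0°, θ1=180°, θ2=270°
step 3 (rotate(1, -90)): config: θ0=0°, θ1=90°, θ2=270°
step 4 (rotate(1, 180)): config: θ0=0°, θ1=270°, θ2=270°
step 5 (rotate(1, -90)): config: θ0=0°, θ1=180°, θ2=270°
step 6 (rotate(1, -90)): config: θ0=0°, θ1=90°, θ2=270°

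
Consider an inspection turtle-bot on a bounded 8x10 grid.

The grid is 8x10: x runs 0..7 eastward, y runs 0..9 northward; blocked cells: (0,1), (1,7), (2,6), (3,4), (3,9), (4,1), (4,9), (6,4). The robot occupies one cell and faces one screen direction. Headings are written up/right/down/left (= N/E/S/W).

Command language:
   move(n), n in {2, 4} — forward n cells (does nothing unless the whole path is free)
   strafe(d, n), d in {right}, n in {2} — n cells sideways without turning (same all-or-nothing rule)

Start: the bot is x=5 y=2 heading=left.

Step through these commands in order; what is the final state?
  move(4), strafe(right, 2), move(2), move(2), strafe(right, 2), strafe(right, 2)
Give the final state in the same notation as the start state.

from: x=5 y=2 heading=left
step 1 (move(4)): x=1 y=2 heading=left
step 2 (strafe(right, 2)): x=1 y=4 heading=left
step 3 (move(2)): x=1 y=4 heading=left
step 4 (move(2)): x=1 y=4 heading=left
step 5 (strafe(right, 2)): x=1 y=6 heading=left
step 6 (strafe(right, 2)): x=1 y=6 heading=left

x=1 y=6 heading=left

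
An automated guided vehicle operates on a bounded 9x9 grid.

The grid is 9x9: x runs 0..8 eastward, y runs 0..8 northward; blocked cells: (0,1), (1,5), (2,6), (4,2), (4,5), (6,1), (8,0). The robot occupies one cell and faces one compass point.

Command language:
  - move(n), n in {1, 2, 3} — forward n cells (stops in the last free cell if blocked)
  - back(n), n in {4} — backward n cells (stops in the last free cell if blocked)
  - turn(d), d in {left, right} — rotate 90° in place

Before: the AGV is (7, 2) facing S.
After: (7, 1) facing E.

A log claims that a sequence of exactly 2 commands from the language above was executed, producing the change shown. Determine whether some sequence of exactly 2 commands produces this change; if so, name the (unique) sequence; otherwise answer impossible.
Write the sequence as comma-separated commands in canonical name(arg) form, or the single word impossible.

move(1), turn(left)

key: order matters: swapping move(1) and turn(left) lands elsewhere
start: (7, 2) facing S
[1] after move(1): (7, 1) facing S
[2] after turn(left): (7, 1) facing E
uniquely the one of 36 2-step routes that fits.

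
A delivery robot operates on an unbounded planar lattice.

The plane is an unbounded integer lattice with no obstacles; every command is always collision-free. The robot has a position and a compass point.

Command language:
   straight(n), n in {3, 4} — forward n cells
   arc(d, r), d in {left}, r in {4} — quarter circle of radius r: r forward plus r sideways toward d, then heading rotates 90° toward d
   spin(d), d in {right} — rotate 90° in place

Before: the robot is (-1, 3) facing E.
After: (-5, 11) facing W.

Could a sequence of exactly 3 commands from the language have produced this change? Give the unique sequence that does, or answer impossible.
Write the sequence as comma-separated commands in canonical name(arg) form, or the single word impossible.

arc(left, 4), arc(left, 4), straight(4)

key: running straight(4) before arc(left, 4) would end elsewhere — order is forced
t0: (-1, 3) facing E
[1] after arc(left, 4): (3, 7) facing N
[2] after arc(left, 4): (-1, 11) facing W
[3] after straight(4): (-5, 11) facing W
no rival 3-sequence matches.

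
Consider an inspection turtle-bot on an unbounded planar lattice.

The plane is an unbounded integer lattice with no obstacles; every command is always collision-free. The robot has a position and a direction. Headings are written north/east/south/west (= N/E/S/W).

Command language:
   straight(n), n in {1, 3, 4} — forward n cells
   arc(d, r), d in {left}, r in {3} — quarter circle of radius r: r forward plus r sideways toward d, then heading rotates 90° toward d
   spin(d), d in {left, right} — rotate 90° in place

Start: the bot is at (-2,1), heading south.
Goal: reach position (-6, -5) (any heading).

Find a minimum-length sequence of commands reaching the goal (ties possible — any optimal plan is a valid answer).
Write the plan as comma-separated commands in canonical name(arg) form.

initial: at (-2,1), heading south
step 1 (straight(3)): at (-2,-2), heading south
step 2 (straight(3)): at (-2,-5), heading south
step 3 (spin(right)): at (-2,-5), heading west
step 4 (straight(4)): at (-6,-5), heading west
nothing shorter than 4 reaches the goal.

straight(3), straight(3), spin(right), straight(4)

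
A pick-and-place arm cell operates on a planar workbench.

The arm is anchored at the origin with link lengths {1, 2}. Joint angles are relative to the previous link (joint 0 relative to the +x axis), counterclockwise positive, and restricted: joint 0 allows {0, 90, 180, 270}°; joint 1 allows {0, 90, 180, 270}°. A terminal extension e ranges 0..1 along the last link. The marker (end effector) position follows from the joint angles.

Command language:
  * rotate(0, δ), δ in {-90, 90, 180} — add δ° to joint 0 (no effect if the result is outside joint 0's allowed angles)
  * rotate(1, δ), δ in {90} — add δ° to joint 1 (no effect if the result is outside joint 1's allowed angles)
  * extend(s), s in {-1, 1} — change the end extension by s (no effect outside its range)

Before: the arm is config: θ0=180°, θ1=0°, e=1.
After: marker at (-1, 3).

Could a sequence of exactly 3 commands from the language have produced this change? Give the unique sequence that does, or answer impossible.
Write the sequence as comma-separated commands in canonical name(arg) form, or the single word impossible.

from: config: θ0=180°, θ1=0°, e=1
step 1 (rotate(1, 90)): config: θ0=180°, θ1=90°, e=1
step 2 (rotate(1, 90)): config: θ0=180°, θ1=180°, e=1
step 3 (rotate(1, 90)): config: θ0=180°, θ1=270°, e=1
no other 3-command option fits: unique.

rotate(1, 90), rotate(1, 90), rotate(1, 90)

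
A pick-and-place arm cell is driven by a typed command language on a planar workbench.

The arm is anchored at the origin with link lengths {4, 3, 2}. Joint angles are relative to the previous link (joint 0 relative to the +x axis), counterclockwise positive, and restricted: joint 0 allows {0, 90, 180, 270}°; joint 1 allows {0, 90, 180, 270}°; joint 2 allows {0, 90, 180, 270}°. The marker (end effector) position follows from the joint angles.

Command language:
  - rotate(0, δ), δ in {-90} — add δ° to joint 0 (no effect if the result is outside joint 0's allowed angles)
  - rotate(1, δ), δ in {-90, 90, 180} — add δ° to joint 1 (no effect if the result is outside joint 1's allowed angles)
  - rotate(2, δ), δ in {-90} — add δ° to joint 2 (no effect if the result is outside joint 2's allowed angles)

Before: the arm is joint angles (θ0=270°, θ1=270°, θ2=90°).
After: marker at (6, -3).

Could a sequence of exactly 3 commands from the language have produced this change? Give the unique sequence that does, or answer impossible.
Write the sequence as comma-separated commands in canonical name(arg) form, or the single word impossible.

rotate(0, -90), rotate(0, -90), rotate(0, -90)

initial: joint angles (θ0=270°, θ1=270°, θ2=90°)
t=1 rotate(0, -90) ⇒ joint angles (θ0=180°, θ1=270°, θ2=90°)
t=2 rotate(0, -90) ⇒ joint angles (θ0=90°, θ1=270°, θ2=90°)
t=3 rotate(0, -90) ⇒ joint angles (θ0=0°, θ1=270°, θ2=90°)
no rival 3-sequence matches.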